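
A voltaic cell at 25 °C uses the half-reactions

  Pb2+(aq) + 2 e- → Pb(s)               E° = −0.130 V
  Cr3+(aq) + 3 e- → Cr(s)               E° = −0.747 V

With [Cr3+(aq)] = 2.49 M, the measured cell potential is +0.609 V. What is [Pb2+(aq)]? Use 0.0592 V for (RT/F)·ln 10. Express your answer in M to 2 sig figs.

The Pb²⁺/Pb couple has the larger reduction potential, so it is the cathode: E°cell = −0.130 − (−0.747) = +0.617 V and n = 6.
From the Nernst equation, log Q = n(E° − E)/0.0592 = 6·(+0.617 − (+0.609))/0.0592 = 0.811.
For 3 Pb2+(aq) + 2 Cr(s) → 3 Pb(s) + 2 Cr3+(aq), the reaction quotient is Q = [Cr3+(aq)]^2 / [Pb2+(aq)]^3.
Solving for the unknown gives log [Pb2+(aq)] = −0.006, so [Pb2+(aq)] ≈ 0.99 M.

0.99 M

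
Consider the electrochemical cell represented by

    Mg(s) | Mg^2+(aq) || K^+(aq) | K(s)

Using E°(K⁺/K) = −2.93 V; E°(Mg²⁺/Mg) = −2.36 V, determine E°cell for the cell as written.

By convention the left-hand electrode in cell notation is the anode (oxidation) and the right-hand electrode is the cathode (reduction).
E°cell = E°(right) − E°(left) = −2.93 − (−2.36) = −0.57 V.
The negative sign shows that, as written, the cell would require an external voltage to drive the reaction.

−0.57 V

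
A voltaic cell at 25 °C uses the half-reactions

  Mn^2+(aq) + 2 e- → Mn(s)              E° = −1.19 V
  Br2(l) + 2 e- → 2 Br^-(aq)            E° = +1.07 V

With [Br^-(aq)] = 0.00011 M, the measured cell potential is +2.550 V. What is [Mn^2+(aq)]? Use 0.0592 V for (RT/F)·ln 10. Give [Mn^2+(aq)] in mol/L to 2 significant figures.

With Br₂/Br⁻ at the cathode and Mn²⁺/Mn at the anode, E°cell = +1.07 − (−1.19) = +2.26 V (n = 2).
From the Nernst equation, log Q = n(E° − E)/0.0592 = 2·(+2.26 − (+2.550))/0.0592 = −9.797.
For Br2(l) + Mn(s) → 2 Br^-(aq) + Mn^2+(aq), the reaction quotient is Q = [Br^-(aq)]^2·[Mn^2+(aq)].
Solving for the unknown gives log [Mn^2+(aq)] = −1.880, so [Mn^2+(aq)] ≈ 0.013 M.

0.013 M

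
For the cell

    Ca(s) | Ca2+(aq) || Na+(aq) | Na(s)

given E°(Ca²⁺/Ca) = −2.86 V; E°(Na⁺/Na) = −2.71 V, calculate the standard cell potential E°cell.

+0.15 V

By convention the left-hand electrode in cell notation is the anode (oxidation) and the right-hand electrode is the cathode (reduction).
E°cell = E°(right) − E°(left) = −2.71 − (−2.86) = +0.15 V.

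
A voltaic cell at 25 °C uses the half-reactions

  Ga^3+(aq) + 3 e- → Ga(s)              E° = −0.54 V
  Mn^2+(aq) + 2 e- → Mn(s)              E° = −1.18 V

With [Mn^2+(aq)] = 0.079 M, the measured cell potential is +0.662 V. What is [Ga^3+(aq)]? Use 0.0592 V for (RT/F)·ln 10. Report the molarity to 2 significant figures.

The Ga³⁺/Ga couple has the larger reduction potential, so it is the cathode: E°cell = −0.54 − (−1.18) = +0.64 V and n = 6.
Rearranging E = E° − (0.0592/n)·log Q gives log Q = 6(+0.64 − (+0.662))/0.0592 = −2.230.
Balancing electrons gives 2 Ga^3+(aq) + 3 Mn(s) → 2 Ga(s) + 3 Mn^2+(aq); thus Q = [Mn^2+(aq)]^3 / [Ga^3+(aq)]^2.
Solving for the unknown gives log [Ga^3+(aq)] = −0.539, so [Ga^3+(aq)] ≈ 0.29 M.

0.29 M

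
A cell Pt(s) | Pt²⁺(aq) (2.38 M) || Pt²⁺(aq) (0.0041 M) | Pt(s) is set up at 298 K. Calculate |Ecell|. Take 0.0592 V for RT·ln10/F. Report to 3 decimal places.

For a concentration cell E°cell = 0, since both electrodes use the same couple.
The compartment with the higher Pt²⁺(aq) concentration (2.38 M) acts as the cathode; ions are reduced there and produced at the dilute (0.0041 M) anode.
With n = 2, Ecell = −(0.0592/2)·log([dilute]/[conc]) = −(0.0592/2)·log(0.0041/2.38) = +0.082 V.

0.082 V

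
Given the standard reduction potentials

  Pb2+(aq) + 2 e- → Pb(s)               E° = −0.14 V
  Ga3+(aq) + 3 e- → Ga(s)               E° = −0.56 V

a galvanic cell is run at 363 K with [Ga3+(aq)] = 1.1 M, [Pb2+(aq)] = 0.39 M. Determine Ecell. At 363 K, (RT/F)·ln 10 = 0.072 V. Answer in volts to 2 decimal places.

+0.40 V

The Pb²⁺/Pb couple has the more positive E°, so it is the cathode; Ga³⁺/Ga is the anode.
E°cell = −0.14 − (−0.56) = +0.42 V, with n = 6 electrons transferred.
For the overall reaction 3 Pb2+(aq) + 2 Ga(s) → 3 Pb(s) + 2 Ga3+(aq), Q = [Ga3+(aq)]^2 / [Pb2+(aq)]^3 = 20.4, giving log Q = 1.310.
Applying E = E° − (RT ln10/nF)·log Q gives +0.42 − (0.072/6)(1.310) = +0.40 V.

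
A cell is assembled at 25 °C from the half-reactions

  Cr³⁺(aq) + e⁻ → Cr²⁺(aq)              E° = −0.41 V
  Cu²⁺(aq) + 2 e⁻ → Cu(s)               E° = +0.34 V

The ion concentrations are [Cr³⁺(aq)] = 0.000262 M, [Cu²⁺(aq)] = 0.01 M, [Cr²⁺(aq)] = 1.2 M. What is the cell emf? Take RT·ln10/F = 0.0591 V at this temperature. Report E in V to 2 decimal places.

Since E°(Cu²⁺/Cu) > E°(Cr³⁺/Cr²⁺), Cu²⁺/Cu serves as the cathode.
The standard potential is +0.34 − (−0.41) = +0.75 V and the balanced reaction transfers n = 2 electrons.
The balanced reaction is Cu²⁺(aq) + 2 Cr²⁺(aq) → Cu(s) + 2 Cr³⁺(aq), so Q = [Cr³⁺(aq)]^2 / ([Cu²⁺(aq)]·[Cr²⁺(aq)]^2) = 4.77×10^−6 and log Q = −5.322.
By the Nernst equation, E = +0.75 − (0.0591/2)·(−5.322) = +0.91 V.

+0.91 V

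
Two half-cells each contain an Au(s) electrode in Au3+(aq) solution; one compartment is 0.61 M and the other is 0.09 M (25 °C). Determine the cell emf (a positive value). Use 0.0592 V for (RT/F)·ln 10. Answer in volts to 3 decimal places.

For a concentration cell E°cell = 0, since both electrodes use the same couple.
The compartment with the higher Au3+(aq) concentration (0.61 M) acts as the cathode; ions are reduced there and produced at the dilute (0.09 M) anode.
With n = 3, Ecell = −(0.0592/3)·log([dilute]/[conc]) = −(0.0592/3)·log(0.09/0.61) = +0.016 V.

0.016 V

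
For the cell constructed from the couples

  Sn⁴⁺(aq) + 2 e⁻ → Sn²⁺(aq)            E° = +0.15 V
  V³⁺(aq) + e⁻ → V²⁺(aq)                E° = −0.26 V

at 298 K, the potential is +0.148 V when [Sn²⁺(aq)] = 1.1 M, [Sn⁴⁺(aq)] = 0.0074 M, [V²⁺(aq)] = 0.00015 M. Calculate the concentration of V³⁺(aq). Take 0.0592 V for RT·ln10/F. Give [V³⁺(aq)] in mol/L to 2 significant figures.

Sn⁴⁺/Sn²⁺ is the cathode (higher E°); E°cell = +0.15 − (−0.26) = +0.41 V with n = 2.
Since E = E° − (0.0592/n)·log Q, log Q = n(E° − E)/0.0592 = 8.851.
The balanced reaction is Sn⁴⁺(aq) + 2 V²⁺(aq) → Sn²⁺(aq) + 2 V³⁺(aq), so Q = ([Sn²⁺(aq)]·[V³⁺(aq)]^2) / ([Sn⁴⁺(aq)]·[V²⁺(aq)]^2).
Solving for the unknown gives log [V³⁺(aq)] = −0.484, so [V³⁺(aq)] ≈ 0.33 M.

0.33 M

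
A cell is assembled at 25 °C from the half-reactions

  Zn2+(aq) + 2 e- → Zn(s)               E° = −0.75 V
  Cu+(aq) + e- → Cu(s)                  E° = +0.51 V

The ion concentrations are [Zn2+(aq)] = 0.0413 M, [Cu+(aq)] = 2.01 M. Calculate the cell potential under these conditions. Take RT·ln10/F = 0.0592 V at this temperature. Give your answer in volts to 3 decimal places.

+1.319 V

Since E°(Cu⁺/Cu) > E°(Zn²⁺/Zn), Cu⁺/Cu serves as the cathode.
The standard potential is +0.51 − (−0.75) = +1.26 V and the balanced reaction transfers n = 2 electrons.
The balanced reaction is 2 Cu+(aq) + Zn(s) → 2 Cu(s) + Zn2+(aq), so Q = [Zn2+(aq)] / [Cu+(aq)]^2 = 0.0102 and log Q = −1.990.
Applying E = E° − (RT ln10/nF)·log Q gives +1.26 − (0.0592/2)(−1.990) = +1.319 V.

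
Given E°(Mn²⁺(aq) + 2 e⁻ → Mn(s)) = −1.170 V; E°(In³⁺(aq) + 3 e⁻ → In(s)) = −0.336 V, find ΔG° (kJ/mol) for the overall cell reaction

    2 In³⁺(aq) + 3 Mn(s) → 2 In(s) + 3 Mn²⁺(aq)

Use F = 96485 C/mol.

−483 kJ/mol

In the reaction as written In³⁺(aq) is reduced, so the In³⁺/In couple is the cathode and Mn²⁺/Mn is the anode.
E°cell = −0.336 − (−1.170) = +0.834 V; balancing electrons gives n = 6.
ΔG° = −nFE°cell = −(6)(96485)(+0.834) J/mol = −483 kJ/mol.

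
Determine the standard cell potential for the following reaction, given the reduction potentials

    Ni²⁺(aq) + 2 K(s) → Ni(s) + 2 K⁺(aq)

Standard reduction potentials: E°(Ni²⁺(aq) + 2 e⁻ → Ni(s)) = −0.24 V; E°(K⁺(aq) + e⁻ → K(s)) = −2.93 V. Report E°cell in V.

In the reaction as written, Ni²⁺(aq) is reduced (cathode) and K⁺(aq) is produced by oxidation at the anode.
E°cell = E°(cathode) − E°(anode) = −0.24 − (−2.93) = +2.69 V.

+2.69 V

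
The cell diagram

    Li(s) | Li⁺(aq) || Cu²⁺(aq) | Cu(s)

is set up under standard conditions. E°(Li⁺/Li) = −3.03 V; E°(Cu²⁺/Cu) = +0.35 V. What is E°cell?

+3.38 V

By convention the left-hand electrode in cell notation is the anode (oxidation) and the right-hand electrode is the cathode (reduction).
E°cell = E°(right) − E°(left) = +0.35 − (−3.03) = +3.38 V.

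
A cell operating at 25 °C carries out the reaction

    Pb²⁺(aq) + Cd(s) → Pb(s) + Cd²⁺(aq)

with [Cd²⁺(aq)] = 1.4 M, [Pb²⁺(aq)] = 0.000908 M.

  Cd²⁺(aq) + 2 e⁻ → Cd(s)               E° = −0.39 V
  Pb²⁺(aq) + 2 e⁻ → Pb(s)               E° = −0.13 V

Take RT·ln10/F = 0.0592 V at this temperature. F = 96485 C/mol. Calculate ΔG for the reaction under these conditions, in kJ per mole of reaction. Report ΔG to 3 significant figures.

With Pb²⁺/Pb reduced at the cathode, E°cell = −0.13 − (−0.39) = +0.26 V and n = 2.
The reaction quotient is [Cd²⁺(aq)] / [Pb²⁺(aq)] = 1.54×10^3; by Nernst, E = +0.26 − (0.0592/2)(3.188) = +0.1656 V.
ΔG = −nFE = −(2)(96485)(+0.1656) J/mol = −32.0 kJ/mol.

−32.0 kJ/mol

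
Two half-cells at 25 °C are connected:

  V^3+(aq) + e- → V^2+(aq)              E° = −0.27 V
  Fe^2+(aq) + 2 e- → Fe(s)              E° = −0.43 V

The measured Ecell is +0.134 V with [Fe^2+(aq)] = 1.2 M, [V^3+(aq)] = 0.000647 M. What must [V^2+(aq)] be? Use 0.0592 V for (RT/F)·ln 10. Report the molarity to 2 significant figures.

0.0016 M

With V³⁺/V²⁺ at the cathode and Fe²⁺/Fe at the anode, E°cell = −0.27 − (−0.43) = +0.16 V (n = 2).
Rearranging E = E° − (0.0592/n)·log Q gives log Q = 2(+0.16 − (+0.134))/0.0592 = 0.878.
For 2 V^3+(aq) + Fe(s) → 2 V^2+(aq) + Fe^2+(aq), the reaction quotient is Q = ([V^2+(aq)]^2·[Fe^2+(aq)]) / [V^3+(aq)]^2.
Solving for the unknown gives log [V^2+(aq)] = −2.790, so [V^2+(aq)] ≈ 0.0016 M.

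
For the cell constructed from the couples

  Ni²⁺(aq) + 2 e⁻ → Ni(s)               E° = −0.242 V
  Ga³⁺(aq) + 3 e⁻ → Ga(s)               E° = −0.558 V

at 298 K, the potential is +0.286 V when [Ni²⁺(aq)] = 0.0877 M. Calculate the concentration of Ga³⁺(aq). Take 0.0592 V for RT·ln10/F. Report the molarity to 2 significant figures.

With Ni²⁺/Ni at the cathode and Ga³⁺/Ga at the anode, E°cell = −0.242 − (−0.558) = +0.316 V (n = 6).
From the Nernst equation, log Q = n(E° − E)/0.0592 = 6·(+0.316 − (+0.286))/0.0592 = 3.041.
The balanced reaction is 3 Ni²⁺(aq) + 2 Ga(s) → 3 Ni(s) + 2 Ga³⁺(aq), so Q = [Ga³⁺(aq)]^2 / [Ni²⁺(aq)]^3.
Solving for the unknown gives log [Ga³⁺(aq)] = −0.065, so [Ga³⁺(aq)] ≈ 0.86 M.

0.86 M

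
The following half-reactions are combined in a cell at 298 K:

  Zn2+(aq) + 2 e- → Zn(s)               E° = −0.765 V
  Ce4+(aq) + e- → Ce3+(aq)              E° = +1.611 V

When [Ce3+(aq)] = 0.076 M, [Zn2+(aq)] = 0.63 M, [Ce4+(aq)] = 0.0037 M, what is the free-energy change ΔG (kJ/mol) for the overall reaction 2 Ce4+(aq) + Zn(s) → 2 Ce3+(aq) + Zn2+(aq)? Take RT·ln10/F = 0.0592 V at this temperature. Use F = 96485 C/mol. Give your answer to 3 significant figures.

E°cell = +1.611 − (−0.765) = +2.376 V; the balanced reaction transfers n = 2 electrons.
Q = ([Ce3+(aq)]^2·[Zn2+(aq)]) / [Ce4+(aq)]^2 = 266, so log Q = 2.425 and E = +2.376 − (0.0592/2)(2.425) = +2.3042 V.
Then ΔG = −nFE = −2 × 96485 × +2.3042 J/mol = −445 kJ/mol.

−445 kJ/mol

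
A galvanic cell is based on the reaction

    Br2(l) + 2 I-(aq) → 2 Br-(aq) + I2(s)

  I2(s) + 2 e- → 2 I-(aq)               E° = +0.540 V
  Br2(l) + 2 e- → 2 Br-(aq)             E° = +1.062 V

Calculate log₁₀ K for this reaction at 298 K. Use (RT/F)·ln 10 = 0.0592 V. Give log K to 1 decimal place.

The Br₂/Br⁻ couple is reduced (cathode); E°cell = +1.062 − (+0.540) = +0.522 V with n = 2.
At equilibrium E = 0, so log K = nE°cell / 0.0592 = (2)(+0.522) / 0.0592 = 17.6.

log K = 17.6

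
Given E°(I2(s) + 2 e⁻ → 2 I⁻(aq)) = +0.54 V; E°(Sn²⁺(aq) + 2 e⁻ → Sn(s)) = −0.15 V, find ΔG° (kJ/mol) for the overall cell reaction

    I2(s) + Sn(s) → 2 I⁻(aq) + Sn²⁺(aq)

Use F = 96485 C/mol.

In the reaction as written I2(s) is reduced, so the I₂/I⁻ couple is the cathode and Sn²⁺/Sn is the anode.
E°cell = +0.54 − (−0.15) = +0.69 V; balancing electrons gives n = 2.
ΔG° = −nFE°cell = −(2)(96485)(+0.69) J/mol = −133 kJ/mol.

−133 kJ/mol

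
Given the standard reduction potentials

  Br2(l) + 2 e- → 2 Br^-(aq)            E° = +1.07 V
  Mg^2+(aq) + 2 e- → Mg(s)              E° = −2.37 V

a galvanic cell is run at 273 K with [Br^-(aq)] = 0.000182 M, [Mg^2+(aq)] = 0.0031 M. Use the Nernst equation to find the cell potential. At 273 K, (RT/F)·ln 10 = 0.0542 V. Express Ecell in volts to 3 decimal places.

Since E°(Br₂/Br⁻) > E°(Mg²⁺/Mg), Br₂/Br⁻ serves as the cathode.
E°cell = E°cat − E°an = +1.07 − (−2.37) = +3.44 V; n = 2.
The balanced reaction is Br2(l) + Mg(s) → 2 Br^-(aq) + Mg^2+(aq), so Q = [Br^-(aq)]^2·[Mg^2+(aq)] = 1.03×10^−10 and log Q = −9.988.
Applying E = E° − (RT ln10/nF)·log Q gives +3.44 − (0.0542/2)(−9.988) = +3.711 V.

+3.711 V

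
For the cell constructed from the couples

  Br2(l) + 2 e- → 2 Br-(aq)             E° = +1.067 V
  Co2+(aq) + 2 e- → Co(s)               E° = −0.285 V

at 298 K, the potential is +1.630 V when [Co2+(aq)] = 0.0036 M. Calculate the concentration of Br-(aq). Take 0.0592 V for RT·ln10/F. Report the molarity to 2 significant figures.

With Br₂/Br⁻ at the cathode and Co²⁺/Co at the anode, E°cell = +1.067 − (−0.285) = +1.352 V (n = 2).
From the Nernst equation, log Q = n(E° − E)/0.0592 = 2·(+1.352 − (+1.630))/0.0592 = −9.392.
Balancing electrons gives Br2(l) + Co(s) → 2 Br-(aq) + Co2+(aq); thus Q = [Br-(aq)]^2·[Co2+(aq)].
Solving for the unknown gives log [Br-(aq)] = −3.474, so [Br-(aq)] ≈ 0.00034 M.

0.00034 M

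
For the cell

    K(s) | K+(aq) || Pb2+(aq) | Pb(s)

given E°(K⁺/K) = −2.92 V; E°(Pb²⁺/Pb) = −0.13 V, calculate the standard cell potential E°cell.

+2.79 V

By convention the left-hand electrode in cell notation is the anode (oxidation) and the right-hand electrode is the cathode (reduction).
E°cell = E°(right) − E°(left) = −0.13 − (−2.92) = +2.79 V.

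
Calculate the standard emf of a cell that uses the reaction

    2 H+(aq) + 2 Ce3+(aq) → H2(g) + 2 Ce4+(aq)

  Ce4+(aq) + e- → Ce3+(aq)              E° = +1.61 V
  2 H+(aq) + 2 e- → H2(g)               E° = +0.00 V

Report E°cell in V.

−1.61 V

H+(aq) gains electrons, so the 2H⁺/H₂ couple is the cathode; the Ce⁴⁺/Ce³⁺ couple is the anode.
E°cell = E°(cathode) − E°(anode) = +0.00 − (+1.61) = −1.61 V.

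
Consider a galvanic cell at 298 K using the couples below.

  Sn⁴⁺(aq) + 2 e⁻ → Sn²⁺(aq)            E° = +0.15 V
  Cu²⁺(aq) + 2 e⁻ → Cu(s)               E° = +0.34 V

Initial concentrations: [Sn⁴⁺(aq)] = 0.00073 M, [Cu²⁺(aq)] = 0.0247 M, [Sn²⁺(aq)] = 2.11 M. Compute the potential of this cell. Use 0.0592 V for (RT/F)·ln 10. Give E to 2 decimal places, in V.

+0.24 V

The Cu²⁺/Cu couple has the more positive E°, so it is the cathode; Sn⁴⁺/Sn²⁺ is the anode.
E°cell = +0.34 − (+0.15) = +0.19 V, with n = 2 electrons transferred.
Balancing gives Cu²⁺(aq) + Sn²⁺(aq) → Cu(s) + Sn⁴⁺(aq); hence Q = [Sn⁴⁺(aq)] / ([Cu²⁺(aq)]·[Sn²⁺(aq)]) = 0.014 (log Q = −1.854).
Applying E = E° − (RT ln10/nF)·log Q gives +0.19 − (0.0592/2)(−1.854) = +0.24 V.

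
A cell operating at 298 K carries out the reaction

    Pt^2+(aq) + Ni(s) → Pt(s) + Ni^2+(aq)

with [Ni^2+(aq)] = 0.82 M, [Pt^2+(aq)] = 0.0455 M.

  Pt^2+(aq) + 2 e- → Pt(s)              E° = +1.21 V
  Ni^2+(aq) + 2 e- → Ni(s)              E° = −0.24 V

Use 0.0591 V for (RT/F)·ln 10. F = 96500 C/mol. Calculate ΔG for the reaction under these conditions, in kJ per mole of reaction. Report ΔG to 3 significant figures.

E°cell = +1.21 − (−0.24) = +1.45 V; the balanced reaction transfers n = 2 electrons.
Q = [Ni^2+(aq)] / [Pt^2+(aq)] = 18, so log Q = 1.256 and E = +1.45 − (0.0591/2)(1.256) = +1.4129 V.
ΔG = −nFE = −(2)(96500)(+1.4129) J/mol = −273 kJ/mol.

−273 kJ/mol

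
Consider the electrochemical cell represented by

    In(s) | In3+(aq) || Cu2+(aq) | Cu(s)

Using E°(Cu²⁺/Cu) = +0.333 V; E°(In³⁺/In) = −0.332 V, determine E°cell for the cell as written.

By convention the left-hand electrode in cell notation is the anode (oxidation) and the right-hand electrode is the cathode (reduction).
E°cell = E°(right) − E°(left) = +0.333 − (−0.332) = +0.665 V.

+0.665 V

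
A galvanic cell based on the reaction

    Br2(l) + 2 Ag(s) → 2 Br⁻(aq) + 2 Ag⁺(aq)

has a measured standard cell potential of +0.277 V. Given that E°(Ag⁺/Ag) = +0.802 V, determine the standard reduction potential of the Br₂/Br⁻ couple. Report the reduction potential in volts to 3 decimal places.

In the reaction as written the Br₂/Br⁻ couple is reduced (cathode) and Ag⁺/Ag is oxidized (anode), so E°cell = E°(Br₂/Br⁻) − E°(Ag⁺/Ag).
E°(Br₂/Br⁻) = E°cell + E°(anode) = +0.277 + (+0.802) = +1.079 V.

+1.079 V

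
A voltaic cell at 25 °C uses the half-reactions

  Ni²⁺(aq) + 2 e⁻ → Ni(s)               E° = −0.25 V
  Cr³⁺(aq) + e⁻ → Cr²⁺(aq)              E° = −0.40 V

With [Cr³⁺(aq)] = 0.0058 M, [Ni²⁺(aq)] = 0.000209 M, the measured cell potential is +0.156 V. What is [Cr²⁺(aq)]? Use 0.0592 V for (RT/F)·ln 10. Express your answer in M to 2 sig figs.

With Ni²⁺/Ni at the cathode and Cr³⁺/Cr²⁺ at the anode, E°cell = −0.25 − (−0.40) = +0.15 V (n = 2).
Since E = E° − (0.0592/n)·log Q, log Q = n(E° − E)/0.0592 = −0.203.
Balancing electrons gives Ni²⁺(aq) + 2 Cr²⁺(aq) → Ni(s) + 2 Cr³⁺(aq); thus Q = [Cr³⁺(aq)]^2 / ([Ni²⁺(aq)]·[Cr²⁺(aq)]^2).
Isolating [Cr²⁺(aq)] in Q = 10^{−0.203} yields log [Cr²⁺(aq)] = −0.295, i.e. 0.51 M.

0.51 M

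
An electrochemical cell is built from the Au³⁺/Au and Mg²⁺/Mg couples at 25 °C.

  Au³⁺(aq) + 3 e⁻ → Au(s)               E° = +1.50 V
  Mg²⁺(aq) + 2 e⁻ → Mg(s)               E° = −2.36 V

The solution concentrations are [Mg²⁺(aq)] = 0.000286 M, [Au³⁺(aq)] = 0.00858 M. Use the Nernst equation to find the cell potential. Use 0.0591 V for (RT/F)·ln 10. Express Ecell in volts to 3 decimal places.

Au³⁺/Au is reduced (cathode, E° = +1.50 V) and Mg²⁺/Mg is oxidized (anode).
E°cell = E°cat − E°an = +1.50 − (−2.36) = +3.86 V; n = 6.
For the overall reaction 2 Au³⁺(aq) + 3 Mg(s) → 2 Au(s) + 3 Mg²⁺(aq), Q = [Mg²⁺(aq)]^3 / [Au³⁺(aq)]^2 = 3.18×10^−7, giving log Q = −6.498.
Applying E = E° − (RT ln10/nF)·log Q gives +3.86 − (0.0591/6)(−6.498) = +3.924 V.

+3.924 V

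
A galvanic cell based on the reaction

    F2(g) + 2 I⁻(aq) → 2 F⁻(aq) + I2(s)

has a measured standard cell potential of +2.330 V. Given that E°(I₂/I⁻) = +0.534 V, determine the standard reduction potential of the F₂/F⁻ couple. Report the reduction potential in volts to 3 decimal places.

In the reaction as written the F₂/F⁻ couple is reduced (cathode) and I₂/I⁻ is oxidized (anode), so E°cell = E°(F₂/F⁻) − E°(I₂/I⁻).
E°(F₂/F⁻) = E°cell + E°(anode) = +2.330 + (+0.534) = +2.864 V.

+2.864 V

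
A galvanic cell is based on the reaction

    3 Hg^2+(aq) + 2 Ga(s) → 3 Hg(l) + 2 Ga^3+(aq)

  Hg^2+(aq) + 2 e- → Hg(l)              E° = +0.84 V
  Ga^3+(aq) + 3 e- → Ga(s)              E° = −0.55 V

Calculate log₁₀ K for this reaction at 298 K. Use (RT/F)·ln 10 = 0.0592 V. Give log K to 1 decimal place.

log K = 140.9

The Hg²⁺/Hg couple is reduced (cathode); E°cell = +0.84 − (−0.55) = +1.39 V with n = 6.
At equilibrium E = 0, so log K = nE°cell / 0.0592 = (6)(+1.39) / 0.0592 = 140.9.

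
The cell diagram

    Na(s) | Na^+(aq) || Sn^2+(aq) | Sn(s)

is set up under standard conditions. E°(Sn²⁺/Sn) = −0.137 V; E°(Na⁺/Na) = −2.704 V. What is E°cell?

By convention the left-hand electrode in cell notation is the anode (oxidation) and the right-hand electrode is the cathode (reduction).
E°cell = E°(right) − E°(left) = −0.137 − (−2.704) = +2.567 V.

+2.567 V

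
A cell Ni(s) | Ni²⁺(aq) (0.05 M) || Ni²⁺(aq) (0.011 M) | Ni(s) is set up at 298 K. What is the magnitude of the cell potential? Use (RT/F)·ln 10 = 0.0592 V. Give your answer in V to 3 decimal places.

0.019 V

For a concentration cell E°cell = 0, since both electrodes use the same couple.
The compartment with the higher Ni²⁺(aq) concentration (0.05 M) acts as the cathode; ions are reduced there and produced at the dilute (0.011 M) anode.
With n = 2, Ecell = −(0.0592/2)·log([dilute]/[conc]) = −(0.0592/2)·log(0.011/0.05) = +0.019 V.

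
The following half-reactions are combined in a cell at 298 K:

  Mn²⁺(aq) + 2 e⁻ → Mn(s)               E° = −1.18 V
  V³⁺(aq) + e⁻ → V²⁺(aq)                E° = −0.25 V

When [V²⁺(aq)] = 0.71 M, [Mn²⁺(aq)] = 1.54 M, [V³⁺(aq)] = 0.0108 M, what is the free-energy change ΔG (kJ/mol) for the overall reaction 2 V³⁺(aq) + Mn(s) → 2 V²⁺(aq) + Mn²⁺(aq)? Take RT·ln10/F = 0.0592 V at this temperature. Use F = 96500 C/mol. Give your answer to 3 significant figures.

−158 kJ/mol

The standard cell potential is −0.25 − (−1.18) = +0.93 V, with n = 2 electrons in the balanced equation.
The reaction quotient is ([V²⁺(aq)]^2·[Mn²⁺(aq)]) / [V³⁺(aq)]^2 = 6.66×10^3; by Nernst, E = +0.93 − (0.0592/2)(3.823) = +0.8168 V.
Finally ΔG = −nFE = −(2)(96500 C/mol)(+0.8168 V) = −158 kJ/mol.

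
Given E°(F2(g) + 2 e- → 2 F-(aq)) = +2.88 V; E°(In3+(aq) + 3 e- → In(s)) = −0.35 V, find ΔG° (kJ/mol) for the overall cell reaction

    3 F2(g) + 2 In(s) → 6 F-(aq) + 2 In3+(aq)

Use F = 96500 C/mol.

In the reaction as written F2(g) is reduced, so the F₂/F⁻ couple is the cathode and In³⁺/In is the anode.
E°cell = +2.88 − (−0.35) = +3.23 V; balancing electrons gives n = 6.
ΔG° = −nFE°cell = −(6)(96500)(+3.23) J/mol = −1870 kJ/mol.

−1870 kJ/mol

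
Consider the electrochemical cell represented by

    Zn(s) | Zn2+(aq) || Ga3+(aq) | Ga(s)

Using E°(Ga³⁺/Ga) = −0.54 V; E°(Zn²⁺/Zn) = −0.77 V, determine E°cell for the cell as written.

+0.23 V

By convention the left-hand electrode in cell notation is the anode (oxidation) and the right-hand electrode is the cathode (reduction).
E°cell = E°(right) − E°(left) = −0.54 − (−0.77) = +0.23 V.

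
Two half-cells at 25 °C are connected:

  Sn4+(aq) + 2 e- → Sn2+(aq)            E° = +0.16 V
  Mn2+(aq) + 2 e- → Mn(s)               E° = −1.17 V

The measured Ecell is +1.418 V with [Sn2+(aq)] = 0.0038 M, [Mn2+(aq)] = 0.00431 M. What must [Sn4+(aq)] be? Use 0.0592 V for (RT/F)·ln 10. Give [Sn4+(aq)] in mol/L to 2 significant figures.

0.015 M

The Sn⁴⁺/Sn²⁺ couple has the larger reduction potential, so it is the cathode: E°cell = +0.16 − (−1.17) = +1.33 V and n = 2.
Since E = E° − (0.0592/n)·log Q, log Q = n(E° − E)/0.0592 = −2.973.
For Sn4+(aq) + Mn(s) → Sn2+(aq) + Mn2+(aq), the reaction quotient is Q = ([Sn2+(aq)]·[Mn2+(aq)]) / [Sn4+(aq)].
Isolating [Sn4+(aq)] in Q = 10^{−2.973} yields log [Sn4+(aq)] = −1.813, i.e. 0.015 M.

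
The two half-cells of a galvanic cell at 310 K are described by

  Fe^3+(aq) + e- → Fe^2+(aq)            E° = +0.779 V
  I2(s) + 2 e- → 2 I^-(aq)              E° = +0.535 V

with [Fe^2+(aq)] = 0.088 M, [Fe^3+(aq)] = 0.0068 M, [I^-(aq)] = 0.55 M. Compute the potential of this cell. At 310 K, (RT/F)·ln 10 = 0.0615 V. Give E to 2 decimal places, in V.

Since E°(Fe³⁺/Fe²⁺) > E°(I₂/I⁻), Fe³⁺/Fe²⁺ serves as the cathode.
The standard potential is +0.779 − (+0.535) = +0.244 V and the balanced reaction transfers n = 2 electrons.
For the overall reaction 2 Fe^3+(aq) + 2 I^-(aq) → 2 Fe^2+(aq) + I2(s), Q = [Fe^2+(aq)]^2 / ([Fe^3+(aq)]^2·[I^-(aq)]^2) = 554, giving log Q = 2.743.
Applying E = E° − (RT ln10/nF)·log Q gives +0.244 − (0.0615/2)(2.743) = +0.16 V.

+0.16 V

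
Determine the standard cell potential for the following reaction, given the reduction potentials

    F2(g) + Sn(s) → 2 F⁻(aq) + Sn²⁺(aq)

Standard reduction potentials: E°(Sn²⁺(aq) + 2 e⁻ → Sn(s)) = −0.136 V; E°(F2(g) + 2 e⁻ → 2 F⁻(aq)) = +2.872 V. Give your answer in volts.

F2(g) gains electrons, so the F₂/F⁻ couple is the cathode; the Sn²⁺/Sn couple is the anode.
E°cell = E°(cathode) − E°(anode) = +2.872 − (−0.136) = +3.008 V.

+3.008 V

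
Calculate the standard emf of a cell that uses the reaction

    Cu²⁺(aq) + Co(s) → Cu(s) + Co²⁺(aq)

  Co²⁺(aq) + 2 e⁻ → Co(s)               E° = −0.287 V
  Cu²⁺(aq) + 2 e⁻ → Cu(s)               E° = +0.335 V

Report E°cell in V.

Cu²⁺(aq) gains electrons, so the Cu²⁺/Cu couple is the cathode; the Co²⁺/Co couple is the anode.
E°cell = E°(cathode) − E°(anode) = +0.335 − (−0.287) = +0.622 V.
The positive value indicates the reaction is spontaneous as written.

+0.622 V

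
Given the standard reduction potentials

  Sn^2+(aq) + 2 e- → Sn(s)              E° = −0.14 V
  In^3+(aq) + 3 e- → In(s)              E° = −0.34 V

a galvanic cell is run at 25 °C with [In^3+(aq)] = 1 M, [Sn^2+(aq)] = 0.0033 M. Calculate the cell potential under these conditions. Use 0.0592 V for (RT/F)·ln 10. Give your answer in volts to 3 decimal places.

+0.127 V

Since E°(Sn²⁺/Sn) > E°(In³⁺/In), Sn²⁺/Sn serves as the cathode.
The standard potential is −0.14 − (−0.34) = +0.20 V and the balanced reaction transfers n = 6 electrons.
Balancing gives 3 Sn^2+(aq) + 2 In(s) → 3 Sn(s) + 2 In^3+(aq); hence Q = [In^3+(aq)]^2 / [Sn^2+(aq)]^3 = 2.78×10^7 (log Q = 7.444).
Applying E = E° − (RT ln10/nF)·log Q gives +0.20 − (0.0592/6)(7.444) = +0.127 V.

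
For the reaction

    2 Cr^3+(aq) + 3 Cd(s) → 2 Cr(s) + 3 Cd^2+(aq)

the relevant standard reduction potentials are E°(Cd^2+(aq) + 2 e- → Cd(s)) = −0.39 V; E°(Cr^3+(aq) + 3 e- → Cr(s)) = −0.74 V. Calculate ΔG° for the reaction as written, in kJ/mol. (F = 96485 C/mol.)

In the reaction as written Cr^3+(aq) is reduced, so the Cr³⁺/Cr couple is the cathode and Cd²⁺/Cd is the anode.
E°cell = −0.74 − (−0.39) = −0.35 V; balancing electrons gives n = 6.
ΔG° = −nFE°cell = −(6)(96485)(−0.35) J/mol = +203 kJ/mol.

+203 kJ/mol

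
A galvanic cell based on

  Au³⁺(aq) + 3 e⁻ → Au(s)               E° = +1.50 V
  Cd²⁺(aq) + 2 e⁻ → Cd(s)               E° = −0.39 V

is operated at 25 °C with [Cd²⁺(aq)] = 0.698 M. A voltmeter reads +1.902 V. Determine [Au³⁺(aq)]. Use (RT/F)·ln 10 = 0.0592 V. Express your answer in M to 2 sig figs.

The Au³⁺/Au couple has the larger reduction potential, so it is the cathode: E°cell = +1.50 − (−0.39) = +1.89 V and n = 6.
Since E = E° − (0.0592/n)·log Q, log Q = n(E° − E)/0.0592 = −1.216.
The balanced reaction is 2 Au³⁺(aq) + 3 Cd(s) → 2 Au(s) + 3 Cd²⁺(aq), so Q = [Cd²⁺(aq)]^3 / [Au³⁺(aq)]^2.
Substituting the known concentrations and solving, log [Au³⁺(aq)] = 0.374 and [Au³⁺(aq)] = 2.4 M.

2.4 M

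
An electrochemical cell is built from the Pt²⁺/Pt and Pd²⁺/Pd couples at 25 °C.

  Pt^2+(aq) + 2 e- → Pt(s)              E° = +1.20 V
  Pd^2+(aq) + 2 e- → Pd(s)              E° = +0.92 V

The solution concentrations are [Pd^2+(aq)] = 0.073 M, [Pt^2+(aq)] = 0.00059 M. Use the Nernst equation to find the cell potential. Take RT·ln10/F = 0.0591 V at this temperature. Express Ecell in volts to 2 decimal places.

+0.22 V

Pt²⁺/Pt is reduced (cathode, E° = +1.20 V) and Pd²⁺/Pd is oxidized (anode).
The standard potential is +1.20 − (+0.92) = +0.28 V and the balanced reaction transfers n = 2 electrons.
For the overall reaction Pt^2+(aq) + Pd(s) → Pt(s) + Pd^2+(aq), Q = [Pd^2+(aq)] / [Pt^2+(aq)] = 124, giving log Q = 2.092.
E = E° − (0.0591/n)·log Q = +0.28 − (0.0591/2)(2.092) = +0.22 V.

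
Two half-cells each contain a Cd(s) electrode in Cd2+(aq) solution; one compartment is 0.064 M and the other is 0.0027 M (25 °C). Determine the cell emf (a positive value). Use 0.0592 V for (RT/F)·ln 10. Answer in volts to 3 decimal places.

For a concentration cell E°cell = 0, since both electrodes use the same couple.
The compartment with the higher Cd2+(aq) concentration (0.064 M) acts as the cathode; ions are reduced there and produced at the dilute (0.0027 M) anode.
With n = 2, Ecell = −(0.0592/2)·log([dilute]/[conc]) = −(0.0592/2)·log(0.0027/0.064) = +0.041 V.

0.041 V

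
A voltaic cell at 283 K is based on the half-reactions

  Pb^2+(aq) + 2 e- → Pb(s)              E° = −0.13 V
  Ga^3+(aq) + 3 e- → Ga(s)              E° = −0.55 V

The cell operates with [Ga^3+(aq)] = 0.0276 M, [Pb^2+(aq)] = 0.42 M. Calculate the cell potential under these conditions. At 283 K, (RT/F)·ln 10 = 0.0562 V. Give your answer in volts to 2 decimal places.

+0.44 V

The Pb²⁺/Pb couple has the more positive E°, so it is the cathode; Ga³⁺/Ga is the anode.
E°cell = −0.13 − (−0.55) = +0.42 V, with n = 6 electrons transferred.
For the overall reaction 3 Pb^2+(aq) + 2 Ga(s) → 3 Pb(s) + 2 Ga^3+(aq), Q = [Ga^3+(aq)]^2 / [Pb^2+(aq)]^3 = 0.0103, giving log Q = −1.988.
Applying E = E° − (RT ln10/nF)·log Q gives +0.42 − (0.0562/6)(−1.988) = +0.44 V.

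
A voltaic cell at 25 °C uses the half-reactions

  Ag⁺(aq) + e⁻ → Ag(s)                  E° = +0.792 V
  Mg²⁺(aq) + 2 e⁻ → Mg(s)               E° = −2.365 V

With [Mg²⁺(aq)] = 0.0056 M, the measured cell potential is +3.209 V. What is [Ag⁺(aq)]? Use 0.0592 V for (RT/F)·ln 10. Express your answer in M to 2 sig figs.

The Ag⁺/Ag couple has the larger reduction potential, so it is the cathode: E°cell = +0.792 − (−2.365) = +3.157 V and n = 2.
Rearranging E = E° − (0.0592/n)·log Q gives log Q = 2(+3.157 − (+3.209))/0.0592 = −1.757.
The balanced reaction is 2 Ag⁺(aq) + Mg(s) → 2 Ag(s) + Mg²⁺(aq), so Q = [Mg²⁺(aq)] / [Ag⁺(aq)]^2.
Substituting the known concentrations and solving, log [Ag⁺(aq)] = −0.247 and [Ag⁺(aq)] = 0.57 M.

0.57 M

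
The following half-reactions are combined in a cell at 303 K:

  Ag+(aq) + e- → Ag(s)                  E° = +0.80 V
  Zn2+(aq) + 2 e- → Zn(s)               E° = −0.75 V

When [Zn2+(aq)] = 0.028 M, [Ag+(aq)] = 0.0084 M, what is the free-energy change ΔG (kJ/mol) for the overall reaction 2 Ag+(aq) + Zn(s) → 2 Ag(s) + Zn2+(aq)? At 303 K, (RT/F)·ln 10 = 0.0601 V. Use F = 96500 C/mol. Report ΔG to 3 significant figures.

The standard cell potential is +0.80 − (−0.75) = +1.55 V, with n = 2 electrons in the balanced equation.
Here Q = [Zn2+(aq)] / [Ag+(aq)]^2 = 397 (log Q = 2.599), giving E = +1.55 − (0.0601/2)·(2.599) = +1.4719 V.
Then ΔG = −nFE = −2 × 96500 × +1.4719 J/mol = −284 kJ/mol.

−284 kJ/mol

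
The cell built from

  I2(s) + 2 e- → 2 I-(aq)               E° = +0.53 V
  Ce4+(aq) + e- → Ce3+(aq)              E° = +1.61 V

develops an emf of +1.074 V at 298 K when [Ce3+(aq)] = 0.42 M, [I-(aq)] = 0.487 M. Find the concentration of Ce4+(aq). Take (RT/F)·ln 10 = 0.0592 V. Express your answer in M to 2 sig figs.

Ce⁴⁺/Ce³⁺ is the cathode (higher E°); E°cell = +1.61 − (+0.53) = +1.08 V with n = 2.
From the Nernst equation, log Q = n(E° − E)/0.0592 = 2·(+1.08 − (+1.074))/0.0592 = 0.203.
For 2 Ce4+(aq) + 2 I-(aq) → 2 Ce3+(aq) + I2(s), the reaction quotient is Q = [Ce3+(aq)]^2 / ([Ce4+(aq)]^2·[I-(aq)]^2).
Solving for the unknown gives log [Ce4+(aq)] = −0.166, so [Ce4+(aq)] ≈ 0.68 M.

0.68 M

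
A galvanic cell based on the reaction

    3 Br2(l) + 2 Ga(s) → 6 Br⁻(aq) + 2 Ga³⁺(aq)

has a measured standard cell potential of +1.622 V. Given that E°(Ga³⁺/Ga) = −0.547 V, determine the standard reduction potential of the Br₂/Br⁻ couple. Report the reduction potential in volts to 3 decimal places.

+1.075 V

In the reaction as written the Br₂/Br⁻ couple is reduced (cathode) and Ga³⁺/Ga is oxidized (anode), so E°cell = E°(Br₂/Br⁻) − E°(Ga³⁺/Ga).
E°(Br₂/Br⁻) = E°cell + E°(anode) = +1.622 + (−0.547) = +1.075 V.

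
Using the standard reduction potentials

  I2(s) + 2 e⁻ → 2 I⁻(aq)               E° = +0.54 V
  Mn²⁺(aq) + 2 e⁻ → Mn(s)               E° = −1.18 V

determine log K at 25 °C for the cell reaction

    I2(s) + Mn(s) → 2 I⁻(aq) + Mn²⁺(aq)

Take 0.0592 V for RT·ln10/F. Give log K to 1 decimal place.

log K = 58.1

The I₂/I⁻ couple is reduced (cathode); E°cell = +0.54 − (−1.18) = +1.72 V with n = 2.
At equilibrium E = 0, so log K = nE°cell / 0.0592 = (2)(+1.72) / 0.0592 = 58.1.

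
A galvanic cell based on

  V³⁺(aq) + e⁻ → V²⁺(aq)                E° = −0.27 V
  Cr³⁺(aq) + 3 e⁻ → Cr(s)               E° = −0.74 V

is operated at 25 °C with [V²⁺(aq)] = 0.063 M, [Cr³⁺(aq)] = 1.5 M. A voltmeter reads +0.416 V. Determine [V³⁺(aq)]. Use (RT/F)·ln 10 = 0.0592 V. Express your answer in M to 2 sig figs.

With V³⁺/V²⁺ at the cathode and Cr³⁺/Cr at the anode, E°cell = −0.27 − (−0.74) = +0.47 V (n = 3).
Rearranging E = E° − (0.0592/n)·log Q gives log Q = 3(+0.47 − (+0.416))/0.0592 = 2.736.
Balancing electrons gives 3 V³⁺(aq) + Cr(s) → 3 V²⁺(aq) + Cr³⁺(aq); thus Q = ([V²⁺(aq)]^3·[Cr³⁺(aq)]) / [V³⁺(aq)]^3.
Solving for the unknown gives log [V³⁺(aq)] = −2.054, so [V³⁺(aq)] ≈ 0.0088 M.

0.0088 M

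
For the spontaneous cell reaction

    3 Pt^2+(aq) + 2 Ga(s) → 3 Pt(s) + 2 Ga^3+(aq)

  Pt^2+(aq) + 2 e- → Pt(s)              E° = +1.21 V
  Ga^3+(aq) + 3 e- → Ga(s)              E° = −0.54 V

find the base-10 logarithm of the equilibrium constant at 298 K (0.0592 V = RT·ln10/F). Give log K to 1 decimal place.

The Pt²⁺/Pt couple is reduced (cathode); E°cell = +1.21 − (−0.54) = +1.75 V with n = 6.
At equilibrium E = 0, so log K = nE°cell / 0.0592 = (6)(+1.75) / 0.0592 = 177.4.

log K = 177.4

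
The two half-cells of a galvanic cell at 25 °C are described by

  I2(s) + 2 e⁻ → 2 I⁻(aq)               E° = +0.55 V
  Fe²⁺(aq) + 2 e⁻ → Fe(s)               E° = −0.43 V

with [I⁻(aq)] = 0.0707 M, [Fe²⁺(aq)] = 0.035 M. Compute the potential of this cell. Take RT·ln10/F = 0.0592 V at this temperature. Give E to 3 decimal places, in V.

+1.091 V

I₂/I⁻ is reduced (cathode, E° = +0.55 V) and Fe²⁺/Fe is oxidized (anode).
E°cell = +0.55 − (−0.43) = +0.98 V, with n = 2 electrons transferred.
Balancing gives I2(s) + Fe(s) → 2 I⁻(aq) + Fe²⁺(aq); hence Q = [I⁻(aq)]^2·[Fe²⁺(aq)] = 0.000175 (log Q = −3.757).
Applying E = E° − (RT ln10/nF)·log Q gives +0.98 − (0.0592/2)(−3.757) = +1.091 V.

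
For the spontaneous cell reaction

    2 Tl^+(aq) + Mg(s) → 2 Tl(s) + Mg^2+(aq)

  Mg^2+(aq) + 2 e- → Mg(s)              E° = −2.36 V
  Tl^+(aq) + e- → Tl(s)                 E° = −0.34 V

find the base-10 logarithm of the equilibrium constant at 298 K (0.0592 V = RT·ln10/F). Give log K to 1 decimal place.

log K = 68.2

The Tl⁺/Tl couple is reduced (cathode); E°cell = −0.34 − (−2.36) = +2.02 V with n = 2.
At equilibrium E = 0, so log K = nE°cell / 0.0592 = (2)(+2.02) / 0.0592 = 68.2.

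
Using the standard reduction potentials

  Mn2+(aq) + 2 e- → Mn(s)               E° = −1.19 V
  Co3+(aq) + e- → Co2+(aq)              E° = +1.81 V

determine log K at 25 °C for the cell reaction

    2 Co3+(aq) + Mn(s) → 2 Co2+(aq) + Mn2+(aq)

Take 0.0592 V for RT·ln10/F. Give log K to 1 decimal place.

log K = 101.4

The Co³⁺/Co²⁺ couple is reduced (cathode); E°cell = +1.81 − (−1.19) = +3.00 V with n = 2.
At equilibrium E = 0, so log K = nE°cell / 0.0592 = (2)(+3.00) / 0.0592 = 101.4.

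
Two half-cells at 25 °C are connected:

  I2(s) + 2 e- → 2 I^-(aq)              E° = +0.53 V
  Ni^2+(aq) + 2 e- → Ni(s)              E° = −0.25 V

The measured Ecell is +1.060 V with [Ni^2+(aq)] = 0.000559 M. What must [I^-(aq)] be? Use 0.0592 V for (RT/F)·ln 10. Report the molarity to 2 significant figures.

The I₂/I⁻ couple has the larger reduction potential, so it is the cathode: E°cell = +0.53 − (−0.25) = +0.78 V and n = 2.
Rearranging E = E° − (0.0592/n)·log Q gives log Q = 2(+0.78 − (+1.060))/0.0592 = −9.459.
Balancing electrons gives I2(s) + Ni(s) → 2 I^-(aq) + Ni^2+(aq); thus Q = [I^-(aq)]^2·[Ni^2+(aq)].
Substituting the known concentrations and solving, log [I^-(aq)] = −3.103 and [I^-(aq)] = 0.00079 M.

0.00079 M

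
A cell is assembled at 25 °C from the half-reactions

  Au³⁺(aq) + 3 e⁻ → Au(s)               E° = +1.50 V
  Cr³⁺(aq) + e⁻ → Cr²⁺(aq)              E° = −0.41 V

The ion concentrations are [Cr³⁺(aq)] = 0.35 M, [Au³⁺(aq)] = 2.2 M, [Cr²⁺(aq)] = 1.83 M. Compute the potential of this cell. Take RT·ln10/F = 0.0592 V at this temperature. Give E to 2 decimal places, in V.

Au³⁺/Au is reduced (cathode, E° = +1.50 V) and Cr³⁺/Cr²⁺ is oxidized (anode).
E°cell = E°cat − E°an = +1.50 − (−0.41) = +1.91 V; n = 3.
For the overall reaction Au³⁺(aq) + 3 Cr²⁺(aq) → Au(s) + 3 Cr³⁺(aq), Q = [Cr³⁺(aq)]^3 / ([Au³⁺(aq)]·[Cr²⁺(aq)]^3) = 0.00318, giving log Q = −2.498.
E = E° − (0.0592/n)·log Q = +1.91 − (0.0592/3)(−2.498) = +1.96 V.

+1.96 V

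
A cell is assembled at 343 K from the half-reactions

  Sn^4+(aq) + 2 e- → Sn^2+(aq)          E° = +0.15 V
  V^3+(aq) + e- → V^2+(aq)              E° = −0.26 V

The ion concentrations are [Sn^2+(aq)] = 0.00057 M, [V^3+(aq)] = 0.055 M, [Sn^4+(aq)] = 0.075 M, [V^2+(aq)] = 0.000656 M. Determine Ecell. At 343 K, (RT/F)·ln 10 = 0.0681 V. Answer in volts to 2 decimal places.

The Sn⁴⁺/Sn²⁺ couple has the more positive E°, so it is the cathode; V³⁺/V²⁺ is the anode.
E°cell = E°cat − E°an = +0.15 − (−0.26) = +0.41 V; n = 2.
The balanced reaction is Sn^4+(aq) + 2 V^2+(aq) → Sn^2+(aq) + 2 V^3+(aq), so Q = ([Sn^2+(aq)]·[V^3+(aq)]^2) / ([Sn^4+(aq)]·[V^2+(aq)]^2) = 53.4 and log Q = 1.728.
By the Nernst equation, E = +0.41 − (0.0681/2)·(1.728) = +0.35 V.

+0.35 V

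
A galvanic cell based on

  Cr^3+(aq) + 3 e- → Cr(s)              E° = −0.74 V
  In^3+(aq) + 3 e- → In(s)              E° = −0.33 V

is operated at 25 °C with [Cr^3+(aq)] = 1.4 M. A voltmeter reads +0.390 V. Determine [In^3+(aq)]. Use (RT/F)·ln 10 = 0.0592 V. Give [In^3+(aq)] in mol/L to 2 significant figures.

With In³⁺/In at the cathode and Cr³⁺/Cr at the anode, E°cell = −0.33 − (−0.74) = +0.41 V (n = 3).
Since E = E° − (0.0592/n)·log Q, log Q = n(E° − E)/0.0592 = 1.014.
The balanced reaction is In^3+(aq) + Cr(s) → In(s) + Cr^3+(aq), so Q = [Cr^3+(aq)] / [In^3+(aq)].
Isolating [In^3+(aq)] in Q = 10^{1.014} yields log [In^3+(aq)] = −0.868, i.e. 0.14 M.

0.14 M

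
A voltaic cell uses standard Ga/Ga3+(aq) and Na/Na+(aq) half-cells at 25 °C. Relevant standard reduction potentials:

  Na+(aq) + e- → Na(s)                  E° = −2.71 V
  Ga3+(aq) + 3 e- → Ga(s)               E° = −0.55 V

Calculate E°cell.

The Ga³⁺/Ga couple has the higher E°, so Ga ion is reduced (cathode) and Na is oxidized (anode).
E°cell = E°(cathode) − E°(anode) = −0.55 − (−2.71) = +2.16 V.

+2.16 V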